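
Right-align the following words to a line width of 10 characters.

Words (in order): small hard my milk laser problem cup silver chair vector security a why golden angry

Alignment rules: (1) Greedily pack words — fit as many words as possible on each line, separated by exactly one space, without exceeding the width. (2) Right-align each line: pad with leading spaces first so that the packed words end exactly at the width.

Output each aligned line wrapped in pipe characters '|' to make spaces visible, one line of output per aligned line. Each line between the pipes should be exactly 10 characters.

Line 1: ['small', 'hard'] (min_width=10, slack=0)
Line 2: ['my', 'milk'] (min_width=7, slack=3)
Line 3: ['laser'] (min_width=5, slack=5)
Line 4: ['problem'] (min_width=7, slack=3)
Line 5: ['cup', 'silver'] (min_width=10, slack=0)
Line 6: ['chair'] (min_width=5, slack=5)
Line 7: ['vector'] (min_width=6, slack=4)
Line 8: ['security', 'a'] (min_width=10, slack=0)
Line 9: ['why', 'golden'] (min_width=10, slack=0)
Line 10: ['angry'] (min_width=5, slack=5)

Answer: |small hard|
|   my milk|
|     laser|
|   problem|
|cup silver|
|     chair|
|    vector|
|security a|
|why golden|
|     angry|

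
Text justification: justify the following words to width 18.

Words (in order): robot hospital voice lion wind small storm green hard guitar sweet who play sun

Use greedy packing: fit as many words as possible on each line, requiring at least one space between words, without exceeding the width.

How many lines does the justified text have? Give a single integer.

Answer: 5

Derivation:
Line 1: ['robot', 'hospital'] (min_width=14, slack=4)
Line 2: ['voice', 'lion', 'wind'] (min_width=15, slack=3)
Line 3: ['small', 'storm', 'green'] (min_width=17, slack=1)
Line 4: ['hard', 'guitar', 'sweet'] (min_width=17, slack=1)
Line 5: ['who', 'play', 'sun'] (min_width=12, slack=6)
Total lines: 5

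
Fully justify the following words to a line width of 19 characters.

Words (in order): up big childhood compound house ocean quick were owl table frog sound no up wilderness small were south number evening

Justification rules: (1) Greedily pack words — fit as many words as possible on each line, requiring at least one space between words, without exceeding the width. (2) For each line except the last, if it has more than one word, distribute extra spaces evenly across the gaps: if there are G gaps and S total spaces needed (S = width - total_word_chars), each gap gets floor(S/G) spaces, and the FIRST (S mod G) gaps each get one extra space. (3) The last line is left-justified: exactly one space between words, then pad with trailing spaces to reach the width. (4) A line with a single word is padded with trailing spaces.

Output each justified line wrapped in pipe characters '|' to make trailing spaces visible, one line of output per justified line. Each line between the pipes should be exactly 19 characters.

Answer: |up   big  childhood|
|compound      house|
|ocean   quick  were|
|owl    table   frog|
|sound     no     up|
|wilderness    small|
|were  south  number|
|evening            |

Derivation:
Line 1: ['up', 'big', 'childhood'] (min_width=16, slack=3)
Line 2: ['compound', 'house'] (min_width=14, slack=5)
Line 3: ['ocean', 'quick', 'were'] (min_width=16, slack=3)
Line 4: ['owl', 'table', 'frog'] (min_width=14, slack=5)
Line 5: ['sound', 'no', 'up'] (min_width=11, slack=8)
Line 6: ['wilderness', 'small'] (min_width=16, slack=3)
Line 7: ['were', 'south', 'number'] (min_width=17, slack=2)
Line 8: ['evening'] (min_width=7, slack=12)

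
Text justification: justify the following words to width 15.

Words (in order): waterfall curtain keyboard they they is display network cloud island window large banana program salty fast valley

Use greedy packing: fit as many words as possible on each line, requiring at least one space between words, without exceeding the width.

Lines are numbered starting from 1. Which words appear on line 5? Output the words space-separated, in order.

Line 1: ['waterfall'] (min_width=9, slack=6)
Line 2: ['curtain'] (min_width=7, slack=8)
Line 3: ['keyboard', 'they'] (min_width=13, slack=2)
Line 4: ['they', 'is', 'display'] (min_width=15, slack=0)
Line 5: ['network', 'cloud'] (min_width=13, slack=2)
Line 6: ['island', 'window'] (min_width=13, slack=2)
Line 7: ['large', 'banana'] (min_width=12, slack=3)
Line 8: ['program', 'salty'] (min_width=13, slack=2)
Line 9: ['fast', 'valley'] (min_width=11, slack=4)

Answer: network cloud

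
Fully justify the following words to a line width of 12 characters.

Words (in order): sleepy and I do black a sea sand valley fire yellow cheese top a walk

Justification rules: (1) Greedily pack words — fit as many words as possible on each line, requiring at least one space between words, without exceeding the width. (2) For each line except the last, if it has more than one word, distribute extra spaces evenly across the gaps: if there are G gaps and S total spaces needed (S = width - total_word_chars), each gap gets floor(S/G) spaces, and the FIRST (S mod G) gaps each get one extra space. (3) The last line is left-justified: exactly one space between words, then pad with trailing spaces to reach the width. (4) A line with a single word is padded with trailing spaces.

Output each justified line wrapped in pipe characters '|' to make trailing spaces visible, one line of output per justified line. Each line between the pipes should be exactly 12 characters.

Line 1: ['sleepy', 'and', 'I'] (min_width=12, slack=0)
Line 2: ['do', 'black', 'a'] (min_width=10, slack=2)
Line 3: ['sea', 'sand'] (min_width=8, slack=4)
Line 4: ['valley', 'fire'] (min_width=11, slack=1)
Line 5: ['yellow'] (min_width=6, slack=6)
Line 6: ['cheese', 'top', 'a'] (min_width=12, slack=0)
Line 7: ['walk'] (min_width=4, slack=8)

Answer: |sleepy and I|
|do  black  a|
|sea     sand|
|valley  fire|
|yellow      |
|cheese top a|
|walk        |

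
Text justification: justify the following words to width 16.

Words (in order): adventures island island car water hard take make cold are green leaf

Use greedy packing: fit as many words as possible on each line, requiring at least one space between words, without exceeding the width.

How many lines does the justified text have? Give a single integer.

Answer: 5

Derivation:
Line 1: ['adventures'] (min_width=10, slack=6)
Line 2: ['island', 'island'] (min_width=13, slack=3)
Line 3: ['car', 'water', 'hard'] (min_width=14, slack=2)
Line 4: ['take', 'make', 'cold'] (min_width=14, slack=2)
Line 5: ['are', 'green', 'leaf'] (min_width=14, slack=2)
Total lines: 5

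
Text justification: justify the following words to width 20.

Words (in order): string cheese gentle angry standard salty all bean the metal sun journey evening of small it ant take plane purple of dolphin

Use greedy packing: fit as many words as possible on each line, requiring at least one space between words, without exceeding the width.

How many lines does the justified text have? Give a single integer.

Answer: 7

Derivation:
Line 1: ['string', 'cheese', 'gentle'] (min_width=20, slack=0)
Line 2: ['angry', 'standard', 'salty'] (min_width=20, slack=0)
Line 3: ['all', 'bean', 'the', 'metal'] (min_width=18, slack=2)
Line 4: ['sun', 'journey', 'evening'] (min_width=19, slack=1)
Line 5: ['of', 'small', 'it', 'ant', 'take'] (min_width=20, slack=0)
Line 6: ['plane', 'purple', 'of'] (min_width=15, slack=5)
Line 7: ['dolphin'] (min_width=7, slack=13)
Total lines: 7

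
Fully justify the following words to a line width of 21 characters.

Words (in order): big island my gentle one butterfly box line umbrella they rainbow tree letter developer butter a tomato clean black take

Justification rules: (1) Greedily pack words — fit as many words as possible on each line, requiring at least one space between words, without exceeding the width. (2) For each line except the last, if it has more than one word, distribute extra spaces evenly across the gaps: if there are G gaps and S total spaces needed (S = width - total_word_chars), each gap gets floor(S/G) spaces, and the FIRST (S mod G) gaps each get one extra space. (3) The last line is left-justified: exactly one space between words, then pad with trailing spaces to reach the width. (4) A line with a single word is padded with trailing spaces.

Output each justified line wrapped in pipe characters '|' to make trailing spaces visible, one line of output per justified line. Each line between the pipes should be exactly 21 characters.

Line 1: ['big', 'island', 'my', 'gentle'] (min_width=20, slack=1)
Line 2: ['one', 'butterfly', 'box'] (min_width=17, slack=4)
Line 3: ['line', 'umbrella', 'they'] (min_width=18, slack=3)
Line 4: ['rainbow', 'tree', 'letter'] (min_width=19, slack=2)
Line 5: ['developer', 'butter', 'a'] (min_width=18, slack=3)
Line 6: ['tomato', 'clean', 'black'] (min_width=18, slack=3)
Line 7: ['take'] (min_width=4, slack=17)

Answer: |big  island my gentle|
|one   butterfly   box|
|line   umbrella  they|
|rainbow  tree  letter|
|developer   butter  a|
|tomato   clean  black|
|take                 |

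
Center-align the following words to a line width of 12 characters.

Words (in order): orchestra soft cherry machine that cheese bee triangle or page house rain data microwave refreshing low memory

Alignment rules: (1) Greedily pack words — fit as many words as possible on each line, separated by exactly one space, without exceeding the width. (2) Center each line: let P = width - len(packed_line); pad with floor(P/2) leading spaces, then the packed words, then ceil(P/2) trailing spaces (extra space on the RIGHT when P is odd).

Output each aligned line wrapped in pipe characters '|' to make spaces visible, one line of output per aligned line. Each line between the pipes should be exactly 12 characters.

Answer: | orchestra  |
|soft cherry |
|machine that|
| cheese bee |
|triangle or |
| page house |
| rain data  |
| microwave  |
| refreshing |
| low memory |

Derivation:
Line 1: ['orchestra'] (min_width=9, slack=3)
Line 2: ['soft', 'cherry'] (min_width=11, slack=1)
Line 3: ['machine', 'that'] (min_width=12, slack=0)
Line 4: ['cheese', 'bee'] (min_width=10, slack=2)
Line 5: ['triangle', 'or'] (min_width=11, slack=1)
Line 6: ['page', 'house'] (min_width=10, slack=2)
Line 7: ['rain', 'data'] (min_width=9, slack=3)
Line 8: ['microwave'] (min_width=9, slack=3)
Line 9: ['refreshing'] (min_width=10, slack=2)
Line 10: ['low', 'memory'] (min_width=10, slack=2)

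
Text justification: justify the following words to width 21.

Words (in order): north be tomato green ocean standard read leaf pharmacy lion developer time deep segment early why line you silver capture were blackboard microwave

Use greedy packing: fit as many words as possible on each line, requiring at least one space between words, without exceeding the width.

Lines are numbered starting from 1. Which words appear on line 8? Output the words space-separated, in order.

Line 1: ['north', 'be', 'tomato', 'green'] (min_width=21, slack=0)
Line 2: ['ocean', 'standard', 'read'] (min_width=19, slack=2)
Line 3: ['leaf', 'pharmacy', 'lion'] (min_width=18, slack=3)
Line 4: ['developer', 'time', 'deep'] (min_width=19, slack=2)
Line 5: ['segment', 'early', 'why'] (min_width=17, slack=4)
Line 6: ['line', 'you', 'silver'] (min_width=15, slack=6)
Line 7: ['capture', 'were'] (min_width=12, slack=9)
Line 8: ['blackboard', 'microwave'] (min_width=20, slack=1)

Answer: blackboard microwave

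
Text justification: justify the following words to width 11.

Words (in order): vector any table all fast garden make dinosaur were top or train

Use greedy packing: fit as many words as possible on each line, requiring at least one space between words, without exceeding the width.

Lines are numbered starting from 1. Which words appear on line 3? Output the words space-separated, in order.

Line 1: ['vector', 'any'] (min_width=10, slack=1)
Line 2: ['table', 'all'] (min_width=9, slack=2)
Line 3: ['fast', 'garden'] (min_width=11, slack=0)
Line 4: ['make'] (min_width=4, slack=7)
Line 5: ['dinosaur'] (min_width=8, slack=3)
Line 6: ['were', 'top', 'or'] (min_width=11, slack=0)
Line 7: ['train'] (min_width=5, slack=6)

Answer: fast garden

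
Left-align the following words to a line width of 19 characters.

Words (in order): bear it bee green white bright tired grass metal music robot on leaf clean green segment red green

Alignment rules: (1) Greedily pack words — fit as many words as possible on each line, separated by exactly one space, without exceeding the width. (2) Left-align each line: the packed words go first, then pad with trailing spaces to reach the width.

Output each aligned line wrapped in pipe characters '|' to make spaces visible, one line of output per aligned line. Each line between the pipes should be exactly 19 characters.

Answer: |bear it bee green  |
|white bright tired |
|grass metal music  |
|robot on leaf clean|
|green segment red  |
|green              |

Derivation:
Line 1: ['bear', 'it', 'bee', 'green'] (min_width=17, slack=2)
Line 2: ['white', 'bright', 'tired'] (min_width=18, slack=1)
Line 3: ['grass', 'metal', 'music'] (min_width=17, slack=2)
Line 4: ['robot', 'on', 'leaf', 'clean'] (min_width=19, slack=0)
Line 5: ['green', 'segment', 'red'] (min_width=17, slack=2)
Line 6: ['green'] (min_width=5, slack=14)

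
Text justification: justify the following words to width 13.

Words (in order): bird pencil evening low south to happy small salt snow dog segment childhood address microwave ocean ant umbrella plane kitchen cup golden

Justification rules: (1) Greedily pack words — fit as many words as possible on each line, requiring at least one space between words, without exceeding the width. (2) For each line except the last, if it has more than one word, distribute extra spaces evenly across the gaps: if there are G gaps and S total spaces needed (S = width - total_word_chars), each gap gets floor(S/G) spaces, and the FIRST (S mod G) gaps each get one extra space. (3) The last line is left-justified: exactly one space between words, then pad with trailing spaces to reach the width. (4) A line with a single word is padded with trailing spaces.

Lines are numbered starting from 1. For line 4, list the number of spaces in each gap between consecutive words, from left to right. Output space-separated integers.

Answer: 3

Derivation:
Line 1: ['bird', 'pencil'] (min_width=11, slack=2)
Line 2: ['evening', 'low'] (min_width=11, slack=2)
Line 3: ['south', 'to'] (min_width=8, slack=5)
Line 4: ['happy', 'small'] (min_width=11, slack=2)
Line 5: ['salt', 'snow', 'dog'] (min_width=13, slack=0)
Line 6: ['segment'] (min_width=7, slack=6)
Line 7: ['childhood'] (min_width=9, slack=4)
Line 8: ['address'] (min_width=7, slack=6)
Line 9: ['microwave'] (min_width=9, slack=4)
Line 10: ['ocean', 'ant'] (min_width=9, slack=4)
Line 11: ['umbrella'] (min_width=8, slack=5)
Line 12: ['plane', 'kitchen'] (min_width=13, slack=0)
Line 13: ['cup', 'golden'] (min_width=10, slack=3)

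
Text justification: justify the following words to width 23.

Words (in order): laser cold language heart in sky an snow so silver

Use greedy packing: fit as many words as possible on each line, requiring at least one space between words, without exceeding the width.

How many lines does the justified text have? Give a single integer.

Line 1: ['laser', 'cold', 'language'] (min_width=19, slack=4)
Line 2: ['heart', 'in', 'sky', 'an', 'snow', 'so'] (min_width=23, slack=0)
Line 3: ['silver'] (min_width=6, slack=17)
Total lines: 3

Answer: 3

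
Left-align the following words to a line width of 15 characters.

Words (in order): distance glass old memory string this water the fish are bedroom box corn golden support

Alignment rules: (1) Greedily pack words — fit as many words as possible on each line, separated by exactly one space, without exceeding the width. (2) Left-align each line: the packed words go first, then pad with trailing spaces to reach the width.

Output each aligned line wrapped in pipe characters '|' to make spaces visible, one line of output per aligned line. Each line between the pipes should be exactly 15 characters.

Line 1: ['distance', 'glass'] (min_width=14, slack=1)
Line 2: ['old', 'memory'] (min_width=10, slack=5)
Line 3: ['string', 'this'] (min_width=11, slack=4)
Line 4: ['water', 'the', 'fish'] (min_width=14, slack=1)
Line 5: ['are', 'bedroom', 'box'] (min_width=15, slack=0)
Line 6: ['corn', 'golden'] (min_width=11, slack=4)
Line 7: ['support'] (min_width=7, slack=8)

Answer: |distance glass |
|old memory     |
|string this    |
|water the fish |
|are bedroom box|
|corn golden    |
|support        |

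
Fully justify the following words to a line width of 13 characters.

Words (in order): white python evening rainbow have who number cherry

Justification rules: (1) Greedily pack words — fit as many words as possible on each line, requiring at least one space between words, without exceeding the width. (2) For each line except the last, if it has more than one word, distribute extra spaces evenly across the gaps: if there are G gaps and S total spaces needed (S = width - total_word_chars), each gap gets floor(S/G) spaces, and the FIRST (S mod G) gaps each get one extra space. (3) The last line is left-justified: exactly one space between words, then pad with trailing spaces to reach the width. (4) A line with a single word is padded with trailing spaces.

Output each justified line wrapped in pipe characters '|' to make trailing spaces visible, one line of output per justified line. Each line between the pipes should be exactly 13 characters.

Line 1: ['white', 'python'] (min_width=12, slack=1)
Line 2: ['evening'] (min_width=7, slack=6)
Line 3: ['rainbow', 'have'] (min_width=12, slack=1)
Line 4: ['who', 'number'] (min_width=10, slack=3)
Line 5: ['cherry'] (min_width=6, slack=7)

Answer: |white  python|
|evening      |
|rainbow  have|
|who    number|
|cherry       |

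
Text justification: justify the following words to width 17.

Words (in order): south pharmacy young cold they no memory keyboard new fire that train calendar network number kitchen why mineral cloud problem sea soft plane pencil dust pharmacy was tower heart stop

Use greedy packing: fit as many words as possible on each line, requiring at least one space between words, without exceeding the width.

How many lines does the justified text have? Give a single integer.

Answer: 12

Derivation:
Line 1: ['south', 'pharmacy'] (min_width=14, slack=3)
Line 2: ['young', 'cold', 'they'] (min_width=15, slack=2)
Line 3: ['no', 'memory'] (min_width=9, slack=8)
Line 4: ['keyboard', 'new', 'fire'] (min_width=17, slack=0)
Line 5: ['that', 'train'] (min_width=10, slack=7)
Line 6: ['calendar', 'network'] (min_width=16, slack=1)
Line 7: ['number', 'kitchen'] (min_width=14, slack=3)
Line 8: ['why', 'mineral', 'cloud'] (min_width=17, slack=0)
Line 9: ['problem', 'sea', 'soft'] (min_width=16, slack=1)
Line 10: ['plane', 'pencil', 'dust'] (min_width=17, slack=0)
Line 11: ['pharmacy', 'was'] (min_width=12, slack=5)
Line 12: ['tower', 'heart', 'stop'] (min_width=16, slack=1)
Total lines: 12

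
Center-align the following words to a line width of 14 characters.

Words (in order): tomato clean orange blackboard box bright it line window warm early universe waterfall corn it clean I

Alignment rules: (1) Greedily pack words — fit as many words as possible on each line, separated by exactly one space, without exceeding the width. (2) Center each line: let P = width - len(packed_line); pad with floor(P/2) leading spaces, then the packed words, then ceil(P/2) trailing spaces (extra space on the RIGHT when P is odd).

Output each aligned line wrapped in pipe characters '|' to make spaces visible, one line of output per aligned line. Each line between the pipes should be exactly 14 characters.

Line 1: ['tomato', 'clean'] (min_width=12, slack=2)
Line 2: ['orange'] (min_width=6, slack=8)
Line 3: ['blackboard', 'box'] (min_width=14, slack=0)
Line 4: ['bright', 'it', 'line'] (min_width=14, slack=0)
Line 5: ['window', 'warm'] (min_width=11, slack=3)
Line 6: ['early', 'universe'] (min_width=14, slack=0)
Line 7: ['waterfall', 'corn'] (min_width=14, slack=0)
Line 8: ['it', 'clean', 'I'] (min_width=10, slack=4)

Answer: | tomato clean |
|    orange    |
|blackboard box|
|bright it line|
| window warm  |
|early universe|
|waterfall corn|
|  it clean I  |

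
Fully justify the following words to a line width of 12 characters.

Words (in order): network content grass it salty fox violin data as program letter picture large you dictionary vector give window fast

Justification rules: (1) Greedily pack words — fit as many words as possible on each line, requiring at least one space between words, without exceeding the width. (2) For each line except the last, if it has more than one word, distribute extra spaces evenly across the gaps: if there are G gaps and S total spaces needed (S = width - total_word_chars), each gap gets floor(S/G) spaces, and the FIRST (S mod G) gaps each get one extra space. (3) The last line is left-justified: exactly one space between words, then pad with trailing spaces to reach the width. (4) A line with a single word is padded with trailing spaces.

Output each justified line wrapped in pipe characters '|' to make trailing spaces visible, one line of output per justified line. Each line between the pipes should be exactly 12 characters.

Answer: |network     |
|content     |
|grass     it|
|salty    fox|
|violin  data|
|as   program|
|letter      |
|picture     |
|large    you|
|dictionary  |
|vector  give|
|window fast |

Derivation:
Line 1: ['network'] (min_width=7, slack=5)
Line 2: ['content'] (min_width=7, slack=5)
Line 3: ['grass', 'it'] (min_width=8, slack=4)
Line 4: ['salty', 'fox'] (min_width=9, slack=3)
Line 5: ['violin', 'data'] (min_width=11, slack=1)
Line 6: ['as', 'program'] (min_width=10, slack=2)
Line 7: ['letter'] (min_width=6, slack=6)
Line 8: ['picture'] (min_width=7, slack=5)
Line 9: ['large', 'you'] (min_width=9, slack=3)
Line 10: ['dictionary'] (min_width=10, slack=2)
Line 11: ['vector', 'give'] (min_width=11, slack=1)
Line 12: ['window', 'fast'] (min_width=11, slack=1)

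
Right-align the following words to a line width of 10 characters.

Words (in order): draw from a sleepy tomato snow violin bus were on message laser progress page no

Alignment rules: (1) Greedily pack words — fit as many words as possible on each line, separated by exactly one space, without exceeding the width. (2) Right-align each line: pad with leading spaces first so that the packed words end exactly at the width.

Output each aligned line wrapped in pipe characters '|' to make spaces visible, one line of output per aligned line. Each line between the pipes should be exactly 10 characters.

Answer: | draw from|
|  a sleepy|
|    tomato|
|      snow|
|violin bus|
|   were on|
|   message|
|     laser|
|  progress|
|   page no|

Derivation:
Line 1: ['draw', 'from'] (min_width=9, slack=1)
Line 2: ['a', 'sleepy'] (min_width=8, slack=2)
Line 3: ['tomato'] (min_width=6, slack=4)
Line 4: ['snow'] (min_width=4, slack=6)
Line 5: ['violin', 'bus'] (min_width=10, slack=0)
Line 6: ['were', 'on'] (min_width=7, slack=3)
Line 7: ['message'] (min_width=7, slack=3)
Line 8: ['laser'] (min_width=5, slack=5)
Line 9: ['progress'] (min_width=8, slack=2)
Line 10: ['page', 'no'] (min_width=7, slack=3)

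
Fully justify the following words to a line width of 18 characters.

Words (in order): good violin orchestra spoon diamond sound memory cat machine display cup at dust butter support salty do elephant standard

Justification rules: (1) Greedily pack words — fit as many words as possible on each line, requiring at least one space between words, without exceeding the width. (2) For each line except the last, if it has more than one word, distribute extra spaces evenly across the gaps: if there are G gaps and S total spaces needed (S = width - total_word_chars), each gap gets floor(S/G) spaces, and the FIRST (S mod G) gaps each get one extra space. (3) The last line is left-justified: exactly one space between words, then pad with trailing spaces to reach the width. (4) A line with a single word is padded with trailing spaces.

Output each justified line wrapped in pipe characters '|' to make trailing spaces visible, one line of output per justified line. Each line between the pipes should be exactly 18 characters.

Line 1: ['good', 'violin'] (min_width=11, slack=7)
Line 2: ['orchestra', 'spoon'] (min_width=15, slack=3)
Line 3: ['diamond', 'sound'] (min_width=13, slack=5)
Line 4: ['memory', 'cat', 'machine'] (min_width=18, slack=0)
Line 5: ['display', 'cup', 'at'] (min_width=14, slack=4)
Line 6: ['dust', 'butter'] (min_width=11, slack=7)
Line 7: ['support', 'salty', 'do'] (min_width=16, slack=2)
Line 8: ['elephant', 'standard'] (min_width=17, slack=1)

Answer: |good        violin|
|orchestra    spoon|
|diamond      sound|
|memory cat machine|
|display   cup   at|
|dust        butter|
|support  salty  do|
|elephant standard |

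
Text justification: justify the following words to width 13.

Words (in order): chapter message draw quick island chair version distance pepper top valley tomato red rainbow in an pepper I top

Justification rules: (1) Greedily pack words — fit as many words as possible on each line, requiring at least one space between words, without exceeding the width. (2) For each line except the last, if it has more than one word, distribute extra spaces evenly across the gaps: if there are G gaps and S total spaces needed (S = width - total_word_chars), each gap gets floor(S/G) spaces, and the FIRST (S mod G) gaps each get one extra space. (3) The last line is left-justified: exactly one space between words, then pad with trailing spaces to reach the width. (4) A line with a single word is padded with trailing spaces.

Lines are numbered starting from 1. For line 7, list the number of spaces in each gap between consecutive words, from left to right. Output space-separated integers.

Line 1: ['chapter'] (min_width=7, slack=6)
Line 2: ['message', 'draw'] (min_width=12, slack=1)
Line 3: ['quick', 'island'] (min_width=12, slack=1)
Line 4: ['chair', 'version'] (min_width=13, slack=0)
Line 5: ['distance'] (min_width=8, slack=5)
Line 6: ['pepper', 'top'] (min_width=10, slack=3)
Line 7: ['valley', 'tomato'] (min_width=13, slack=0)
Line 8: ['red', 'rainbow'] (min_width=11, slack=2)
Line 9: ['in', 'an', 'pepper'] (min_width=12, slack=1)
Line 10: ['I', 'top'] (min_width=5, slack=8)

Answer: 1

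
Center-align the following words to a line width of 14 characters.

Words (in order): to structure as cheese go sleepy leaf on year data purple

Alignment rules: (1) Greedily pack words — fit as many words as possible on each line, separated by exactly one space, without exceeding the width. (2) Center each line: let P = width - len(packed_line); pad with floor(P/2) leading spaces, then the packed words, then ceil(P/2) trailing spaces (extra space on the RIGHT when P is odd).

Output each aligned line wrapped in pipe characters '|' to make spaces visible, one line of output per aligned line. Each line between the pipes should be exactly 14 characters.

Line 1: ['to', 'structure'] (min_width=12, slack=2)
Line 2: ['as', 'cheese', 'go'] (min_width=12, slack=2)
Line 3: ['sleepy', 'leaf', 'on'] (min_width=14, slack=0)
Line 4: ['year', 'data'] (min_width=9, slack=5)
Line 5: ['purple'] (min_width=6, slack=8)

Answer: | to structure |
| as cheese go |
|sleepy leaf on|
|  year data   |
|    purple    |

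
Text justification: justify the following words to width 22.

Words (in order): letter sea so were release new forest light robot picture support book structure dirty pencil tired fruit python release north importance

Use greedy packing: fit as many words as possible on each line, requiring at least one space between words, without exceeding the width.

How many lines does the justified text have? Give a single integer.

Line 1: ['letter', 'sea', 'so', 'were'] (min_width=18, slack=4)
Line 2: ['release', 'new', 'forest'] (min_width=18, slack=4)
Line 3: ['light', 'robot', 'picture'] (min_width=19, slack=3)
Line 4: ['support', 'book', 'structure'] (min_width=22, slack=0)
Line 5: ['dirty', 'pencil', 'tired'] (min_width=18, slack=4)
Line 6: ['fruit', 'python', 'release'] (min_width=20, slack=2)
Line 7: ['north', 'importance'] (min_width=16, slack=6)
Total lines: 7

Answer: 7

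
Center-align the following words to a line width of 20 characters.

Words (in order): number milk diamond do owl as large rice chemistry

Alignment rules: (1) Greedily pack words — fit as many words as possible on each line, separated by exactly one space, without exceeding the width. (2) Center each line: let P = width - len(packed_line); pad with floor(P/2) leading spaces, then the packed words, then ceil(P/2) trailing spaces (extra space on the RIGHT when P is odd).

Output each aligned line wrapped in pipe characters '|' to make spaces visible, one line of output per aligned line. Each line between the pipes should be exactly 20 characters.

Line 1: ['number', 'milk', 'diamond'] (min_width=19, slack=1)
Line 2: ['do', 'owl', 'as', 'large', 'rice'] (min_width=20, slack=0)
Line 3: ['chemistry'] (min_width=9, slack=11)

Answer: |number milk diamond |
|do owl as large rice|
|     chemistry      |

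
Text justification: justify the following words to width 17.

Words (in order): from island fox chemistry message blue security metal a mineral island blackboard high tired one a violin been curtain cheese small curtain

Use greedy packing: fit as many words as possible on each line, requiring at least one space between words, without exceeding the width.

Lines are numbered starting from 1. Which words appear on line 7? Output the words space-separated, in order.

Line 1: ['from', 'island', 'fox'] (min_width=15, slack=2)
Line 2: ['chemistry', 'message'] (min_width=17, slack=0)
Line 3: ['blue', 'security'] (min_width=13, slack=4)
Line 4: ['metal', 'a', 'mineral'] (min_width=15, slack=2)
Line 5: ['island', 'blackboard'] (min_width=17, slack=0)
Line 6: ['high', 'tired', 'one', 'a'] (min_width=16, slack=1)
Line 7: ['violin', 'been'] (min_width=11, slack=6)
Line 8: ['curtain', 'cheese'] (min_width=14, slack=3)
Line 9: ['small', 'curtain'] (min_width=13, slack=4)

Answer: violin been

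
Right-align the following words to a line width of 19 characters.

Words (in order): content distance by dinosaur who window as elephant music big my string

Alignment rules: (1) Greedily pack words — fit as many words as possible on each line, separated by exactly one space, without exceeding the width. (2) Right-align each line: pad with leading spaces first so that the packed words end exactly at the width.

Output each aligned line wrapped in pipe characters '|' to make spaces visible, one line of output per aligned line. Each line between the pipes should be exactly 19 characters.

Line 1: ['content', 'distance', 'by'] (min_width=19, slack=0)
Line 2: ['dinosaur', 'who', 'window'] (min_width=19, slack=0)
Line 3: ['as', 'elephant', 'music'] (min_width=17, slack=2)
Line 4: ['big', 'my', 'string'] (min_width=13, slack=6)

Answer: |content distance by|
|dinosaur who window|
|  as elephant music|
|      big my string|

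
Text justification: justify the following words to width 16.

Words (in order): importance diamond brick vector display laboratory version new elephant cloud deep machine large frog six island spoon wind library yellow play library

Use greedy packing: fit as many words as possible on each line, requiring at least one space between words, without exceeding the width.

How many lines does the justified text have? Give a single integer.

Answer: 12

Derivation:
Line 1: ['importance'] (min_width=10, slack=6)
Line 2: ['diamond', 'brick'] (min_width=13, slack=3)
Line 3: ['vector', 'display'] (min_width=14, slack=2)
Line 4: ['laboratory'] (min_width=10, slack=6)
Line 5: ['version', 'new'] (min_width=11, slack=5)
Line 6: ['elephant', 'cloud'] (min_width=14, slack=2)
Line 7: ['deep', 'machine'] (min_width=12, slack=4)
Line 8: ['large', 'frog', 'six'] (min_width=14, slack=2)
Line 9: ['island', 'spoon'] (min_width=12, slack=4)
Line 10: ['wind', 'library'] (min_width=12, slack=4)
Line 11: ['yellow', 'play'] (min_width=11, slack=5)
Line 12: ['library'] (min_width=7, slack=9)
Total lines: 12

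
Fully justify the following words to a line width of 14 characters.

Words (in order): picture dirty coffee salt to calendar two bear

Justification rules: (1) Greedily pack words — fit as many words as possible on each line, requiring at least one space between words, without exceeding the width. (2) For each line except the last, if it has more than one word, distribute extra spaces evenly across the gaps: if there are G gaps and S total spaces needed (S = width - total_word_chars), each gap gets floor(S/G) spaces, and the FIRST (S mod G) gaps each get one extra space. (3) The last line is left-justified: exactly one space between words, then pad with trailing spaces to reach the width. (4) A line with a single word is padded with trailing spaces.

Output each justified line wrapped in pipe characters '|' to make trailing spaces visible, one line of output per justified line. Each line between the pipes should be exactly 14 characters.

Line 1: ['picture', 'dirty'] (min_width=13, slack=1)
Line 2: ['coffee', 'salt', 'to'] (min_width=14, slack=0)
Line 3: ['calendar', 'two'] (min_width=12, slack=2)
Line 4: ['bear'] (min_width=4, slack=10)

Answer: |picture  dirty|
|coffee salt to|
|calendar   two|
|bear          |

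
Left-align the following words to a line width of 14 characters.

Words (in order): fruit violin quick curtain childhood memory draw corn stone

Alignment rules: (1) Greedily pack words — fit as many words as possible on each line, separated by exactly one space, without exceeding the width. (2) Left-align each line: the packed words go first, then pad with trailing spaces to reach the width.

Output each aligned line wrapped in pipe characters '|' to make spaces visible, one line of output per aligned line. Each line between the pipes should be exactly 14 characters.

Answer: |fruit violin  |
|quick curtain |
|childhood     |
|memory draw   |
|corn stone    |

Derivation:
Line 1: ['fruit', 'violin'] (min_width=12, slack=2)
Line 2: ['quick', 'curtain'] (min_width=13, slack=1)
Line 3: ['childhood'] (min_width=9, slack=5)
Line 4: ['memory', 'draw'] (min_width=11, slack=3)
Line 5: ['corn', 'stone'] (min_width=10, slack=4)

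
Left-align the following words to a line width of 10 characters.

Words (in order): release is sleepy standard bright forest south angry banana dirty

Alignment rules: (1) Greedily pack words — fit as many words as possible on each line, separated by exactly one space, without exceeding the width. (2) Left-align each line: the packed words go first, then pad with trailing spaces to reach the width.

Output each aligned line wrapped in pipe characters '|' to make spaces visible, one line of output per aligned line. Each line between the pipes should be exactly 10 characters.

Line 1: ['release', 'is'] (min_width=10, slack=0)
Line 2: ['sleepy'] (min_width=6, slack=4)
Line 3: ['standard'] (min_width=8, slack=2)
Line 4: ['bright'] (min_width=6, slack=4)
Line 5: ['forest'] (min_width=6, slack=4)
Line 6: ['south'] (min_width=5, slack=5)
Line 7: ['angry'] (min_width=5, slack=5)
Line 8: ['banana'] (min_width=6, slack=4)
Line 9: ['dirty'] (min_width=5, slack=5)

Answer: |release is|
|sleepy    |
|standard  |
|bright    |
|forest    |
|south     |
|angry     |
|banana    |
|dirty     |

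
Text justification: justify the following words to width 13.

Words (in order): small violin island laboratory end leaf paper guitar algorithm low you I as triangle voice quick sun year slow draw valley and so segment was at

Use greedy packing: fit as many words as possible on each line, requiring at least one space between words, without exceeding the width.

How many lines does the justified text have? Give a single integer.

Line 1: ['small', 'violin'] (min_width=12, slack=1)
Line 2: ['island'] (min_width=6, slack=7)
Line 3: ['laboratory'] (min_width=10, slack=3)
Line 4: ['end', 'leaf'] (min_width=8, slack=5)
Line 5: ['paper', 'guitar'] (min_width=12, slack=1)
Line 6: ['algorithm', 'low'] (min_width=13, slack=0)
Line 7: ['you', 'I', 'as'] (min_width=8, slack=5)
Line 8: ['triangle'] (min_width=8, slack=5)
Line 9: ['voice', 'quick'] (min_width=11, slack=2)
Line 10: ['sun', 'year', 'slow'] (min_width=13, slack=0)
Line 11: ['draw', 'valley'] (min_width=11, slack=2)
Line 12: ['and', 'so'] (min_width=6, slack=7)
Line 13: ['segment', 'was'] (min_width=11, slack=2)
Line 14: ['at'] (min_width=2, slack=11)
Total lines: 14

Answer: 14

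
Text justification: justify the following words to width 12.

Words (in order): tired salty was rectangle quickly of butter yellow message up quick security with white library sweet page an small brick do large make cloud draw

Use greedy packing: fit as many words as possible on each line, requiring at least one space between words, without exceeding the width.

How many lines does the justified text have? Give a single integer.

Line 1: ['tired', 'salty'] (min_width=11, slack=1)
Line 2: ['was'] (min_width=3, slack=9)
Line 3: ['rectangle'] (min_width=9, slack=3)
Line 4: ['quickly', 'of'] (min_width=10, slack=2)
Line 5: ['butter'] (min_width=6, slack=6)
Line 6: ['yellow'] (min_width=6, slack=6)
Line 7: ['message', 'up'] (min_width=10, slack=2)
Line 8: ['quick'] (min_width=5, slack=7)
Line 9: ['security'] (min_width=8, slack=4)
Line 10: ['with', 'white'] (min_width=10, slack=2)
Line 11: ['library'] (min_width=7, slack=5)
Line 12: ['sweet', 'page'] (min_width=10, slack=2)
Line 13: ['an', 'small'] (min_width=8, slack=4)
Line 14: ['brick', 'do'] (min_width=8, slack=4)
Line 15: ['large', 'make'] (min_width=10, slack=2)
Line 16: ['cloud', 'draw'] (min_width=10, slack=2)
Total lines: 16

Answer: 16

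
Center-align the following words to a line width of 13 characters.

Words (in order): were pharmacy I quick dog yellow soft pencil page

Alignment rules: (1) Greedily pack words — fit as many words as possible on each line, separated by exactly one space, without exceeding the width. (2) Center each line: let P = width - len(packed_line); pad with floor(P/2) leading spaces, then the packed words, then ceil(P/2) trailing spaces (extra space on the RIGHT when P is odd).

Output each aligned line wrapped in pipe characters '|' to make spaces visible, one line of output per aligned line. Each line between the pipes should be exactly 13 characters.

Answer: |were pharmacy|
| I quick dog |
| yellow soft |
| pencil page |

Derivation:
Line 1: ['were', 'pharmacy'] (min_width=13, slack=0)
Line 2: ['I', 'quick', 'dog'] (min_width=11, slack=2)
Line 3: ['yellow', 'soft'] (min_width=11, slack=2)
Line 4: ['pencil', 'page'] (min_width=11, slack=2)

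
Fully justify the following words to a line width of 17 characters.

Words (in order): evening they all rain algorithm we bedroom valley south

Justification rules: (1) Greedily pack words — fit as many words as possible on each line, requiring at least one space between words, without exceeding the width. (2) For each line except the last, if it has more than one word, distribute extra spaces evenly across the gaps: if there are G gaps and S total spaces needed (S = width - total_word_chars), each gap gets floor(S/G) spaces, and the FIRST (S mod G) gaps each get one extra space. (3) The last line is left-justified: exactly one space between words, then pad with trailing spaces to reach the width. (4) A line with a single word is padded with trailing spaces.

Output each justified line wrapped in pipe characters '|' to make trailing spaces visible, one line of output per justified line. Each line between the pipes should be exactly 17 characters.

Answer: |evening  they all|
|rain algorithm we|
|bedroom    valley|
|south            |

Derivation:
Line 1: ['evening', 'they', 'all'] (min_width=16, slack=1)
Line 2: ['rain', 'algorithm', 'we'] (min_width=17, slack=0)
Line 3: ['bedroom', 'valley'] (min_width=14, slack=3)
Line 4: ['south'] (min_width=5, slack=12)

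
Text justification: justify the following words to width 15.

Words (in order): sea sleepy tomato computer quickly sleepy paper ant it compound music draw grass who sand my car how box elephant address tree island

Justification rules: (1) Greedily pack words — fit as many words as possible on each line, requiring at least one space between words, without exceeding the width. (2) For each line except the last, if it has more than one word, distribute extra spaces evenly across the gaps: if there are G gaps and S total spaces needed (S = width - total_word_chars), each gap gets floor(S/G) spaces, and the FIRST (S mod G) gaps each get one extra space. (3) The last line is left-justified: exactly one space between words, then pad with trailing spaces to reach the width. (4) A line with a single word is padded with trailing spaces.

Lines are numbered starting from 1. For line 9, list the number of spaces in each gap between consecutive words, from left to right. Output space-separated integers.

Line 1: ['sea', 'sleepy'] (min_width=10, slack=5)
Line 2: ['tomato', 'computer'] (min_width=15, slack=0)
Line 3: ['quickly', 'sleepy'] (min_width=14, slack=1)
Line 4: ['paper', 'ant', 'it'] (min_width=12, slack=3)
Line 5: ['compound', 'music'] (min_width=14, slack=1)
Line 6: ['draw', 'grass', 'who'] (min_width=14, slack=1)
Line 7: ['sand', 'my', 'car', 'how'] (min_width=15, slack=0)
Line 8: ['box', 'elephant'] (min_width=12, slack=3)
Line 9: ['address', 'tree'] (min_width=12, slack=3)
Line 10: ['island'] (min_width=6, slack=9)

Answer: 4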